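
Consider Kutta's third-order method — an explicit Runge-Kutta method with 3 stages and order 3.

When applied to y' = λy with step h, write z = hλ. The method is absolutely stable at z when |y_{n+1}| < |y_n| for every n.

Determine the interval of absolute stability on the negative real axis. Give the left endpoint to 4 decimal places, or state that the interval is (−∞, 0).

Set f=λy, z=hλ:
  order 3, 3-stage ⇒ R(z)=1+z+z^2/2+z^3/6
  (e.g. R(-1.41)=0.11685, |R|=0.11685)

Solve |R(x)|<1 on ℝ⁻.
x=-1.41: |R|=0.1168
|R(-2.49)|=0.9630 |R(-2.28)|=0.6562 |R(-0.73)|=0.4716
Bisect:
  x_lo=-3.0192 |R|=2.0483  x_hi=-0.2370 |R|=0.7888
  mid=-1.62810 |R|=0.02202 →hi
  mid=-2.32365 |R|=0.71500 →hi
  mid=-2.67142 |R|=1.28060 →lo
  mid=-2.49753 |R|=0.97516 →hi
  mid=-2.58447 |R|=1.12189 →lo
  mid=-2.54100 |R|=1.04707 →lo
  mid=-2.51927 |R|=1.01076 →lo
  mid=-2.50840 |R|=0.99287 →hi
  mid=-2.51383 |R|=1.00179 →lo
  ...
  [-2.51281,-2.51264] ⇒ x*=-2.5127
So |R|<1 on (-2.5127, 0).

(-2.5127, 0).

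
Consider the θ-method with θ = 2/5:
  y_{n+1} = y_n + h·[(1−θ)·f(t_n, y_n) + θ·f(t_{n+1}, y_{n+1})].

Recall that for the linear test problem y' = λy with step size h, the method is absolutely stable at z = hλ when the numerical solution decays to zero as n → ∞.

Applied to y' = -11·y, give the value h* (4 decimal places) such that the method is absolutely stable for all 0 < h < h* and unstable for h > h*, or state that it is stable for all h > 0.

(-10.0000,0); λ=-11 ⇒ h* = (10)/11 = 0.9091.

With y'=λy (z=hλ):
  y_{n+1} = y_n + z·[3/5·y_n + 2/5·y_{n+1}] ⇒ (1 − 2/5z)y_{n+1} = (1 + 3/5z)y_n
  so R(z) = (1 + 3/5z)/(1 − 2/5z).

Boundary: |R(x)|=1, x<0.
x=-0.76: |R|=0.4172
R=−1: 1+3/5x = −1+2/5x ⇒ -1/5x=2 ⇒ x=2/(-1/5)=-10.0000
Confirm numerically:
  x=-8.851: |R|=0.94939 <1
  x=-7.902: |R|=0.89915 <1
  x=-6.985: |R|=0.84106 <1
  x=-4.302: |R|=0.58115 <1
  x=-10.547: |R|=1.02096 >1
  x=-10.544: |R|=1.02085 >1
  x=-10.163: |R|=1.00644 >1
So |R|<1 on (-10.0000, 0).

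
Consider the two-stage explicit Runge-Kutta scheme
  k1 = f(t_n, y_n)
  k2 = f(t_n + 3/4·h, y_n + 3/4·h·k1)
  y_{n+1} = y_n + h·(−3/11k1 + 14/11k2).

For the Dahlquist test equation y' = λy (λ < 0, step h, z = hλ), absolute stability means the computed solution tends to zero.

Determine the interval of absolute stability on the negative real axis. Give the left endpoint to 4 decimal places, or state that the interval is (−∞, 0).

With y'=λy (z=hλ):
  k1=λy_n ⇒ h·k1=z·y_n;  k2=λ(1+3/4z)y_n ⇒ h·k2=z(1+3/4z)y_n
  y_{n+1}/y_n = 1 − 3/11z + 14/11z(1+3/4z) = 1 + z + 21/22z²
  Hence R(z) = 1 + z + 21/22z².

Solve |R(x)|<1 on ℝ⁻.
x=-1.14: |R|=1.1005
R=1: x+21/22x²=0 ⇒ x=−22/21=-1.0476; min R=1−1/(4·21/22)=0.7381>−1
Confirm numerically:
  x=-0.943: |R|=0.90583 <1
  x=-0.662: |R|=0.75632 <1
  x=-0.654: |R|=0.75427 <1
  x=-0.438: |R|=0.74512 <1
  x=-1.470: |R|=1.59268 >1
  x=-1.248: |R|=1.23871 >1
Interval (-1.0476, 0).

(-1.0476, 0).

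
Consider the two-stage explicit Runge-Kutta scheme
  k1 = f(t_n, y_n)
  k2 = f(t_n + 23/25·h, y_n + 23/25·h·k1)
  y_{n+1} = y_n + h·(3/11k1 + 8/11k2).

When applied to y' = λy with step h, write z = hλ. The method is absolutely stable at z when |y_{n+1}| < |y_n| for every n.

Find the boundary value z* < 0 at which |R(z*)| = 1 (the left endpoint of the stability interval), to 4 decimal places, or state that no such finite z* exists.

z* = -1.4946.

Test eqn y'=λy, z=hλ:
  k1=λy_n ⇒ h·k1=z·y_n;  k2=λ(1+23/25z)y_n ⇒ h·k2=z(1+23/25z)y_n
  y_{n+1}/y_n = 1 + 3/11z + 8/11z(1+23/25z) = 1 + z + 184/275z²
  so R(z) = 1 + z + 184/275z².

Boundary: |R(x)|=1, x<0.
x=-1.56: |R|=1.0683
R=1: x+184/275x²=0 ⇒ x=−275/184=-1.4946; min R=1−1/(4·184/275)=0.6264>−1
Confirm numerically:
  x=-1.322: |R|=0.84736 <1
  x=-1.273: |R|=0.81128 <1
  x=-0.789: |R|=0.62752 <1
  x=-0.779: |R|=0.62703 <1
  x=-1.868: |R|=1.46674 >1
  x=-1.854: |R|=1.44588 >1
  x=-1.822: |R|=1.39917 >1
Interval (-1.4946, 0).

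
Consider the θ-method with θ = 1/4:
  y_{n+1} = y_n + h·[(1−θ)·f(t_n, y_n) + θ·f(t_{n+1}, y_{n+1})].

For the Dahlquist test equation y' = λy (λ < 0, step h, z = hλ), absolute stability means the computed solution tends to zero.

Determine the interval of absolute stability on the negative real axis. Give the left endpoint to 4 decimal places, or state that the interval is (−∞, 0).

(-4.0000, 0).

On y'=λy, z=hλ:
  y_{n+1} = y_n + z·[3/4·y_n + 1/4·y_{n+1}] ⇒ (1 − 1/4z)y_{n+1} = (1 + 3/4z)y_n
  R(z) = (1 + 3/4z)/(1 − 1/4z).

Need |R(x)|<1, x<0.
x=-0.9: |R|=0.2653
R=−1: 1+3/4x = −1+1/4x ⇒ -1/2x=2 ⇒ x=2/(-1/2)=-4.0000
Confirm numerically:
  x=-3.265: |R|=0.79766 <1
  x=-2.956: |R|=0.69983 <1
  x=-2.190: |R|=0.41519 <1
  x=-4.568: |R|=1.13259 >1
  x=-4.222: |R|=1.05400 >1
Interval (-4.0000, 0).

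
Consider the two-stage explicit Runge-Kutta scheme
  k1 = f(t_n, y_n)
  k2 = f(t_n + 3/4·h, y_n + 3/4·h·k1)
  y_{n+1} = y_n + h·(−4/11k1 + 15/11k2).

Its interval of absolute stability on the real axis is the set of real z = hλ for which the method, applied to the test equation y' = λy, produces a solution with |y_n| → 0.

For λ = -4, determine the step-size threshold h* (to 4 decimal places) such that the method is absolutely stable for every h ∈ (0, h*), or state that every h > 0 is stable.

(-0.9778,0); λ=-4 ⇒ h* = (44/45)/4 = 0.2444.

Test eqn y'=λy, z=hλ:
  k1=λy_n ⇒ h·k1=z·y_n;  k2=λ(1+3/4z)y_n ⇒ h·k2=z(1+3/4z)y_n
  y_{n+1}/y_n = 1 − 4/11z + 15/11z(1+3/4z) = 1 + z + 45/44z²
  so R(z) = 1 + z + 45/44z².

Find x<0 with |R(x)|<1.
x=-0.36: |R|=0.7725
R=1: x+45/44x²=0 ⇒ x=−44/45=-0.9778; min R=1−1/(4·45/44)=0.7556>−1
Confirm numerically:
  x=-0.771: |R|=0.83695 <1
  x=-0.616: |R|=0.77208 <1
  x=-0.498: |R|=0.75564 <1
  x=-0.493: |R|=0.75557 <1
  x=-1.381: |R|=1.56951 >1
  x=-1.269: |R|=1.37796 >1
Stable set (-0.9778, 0).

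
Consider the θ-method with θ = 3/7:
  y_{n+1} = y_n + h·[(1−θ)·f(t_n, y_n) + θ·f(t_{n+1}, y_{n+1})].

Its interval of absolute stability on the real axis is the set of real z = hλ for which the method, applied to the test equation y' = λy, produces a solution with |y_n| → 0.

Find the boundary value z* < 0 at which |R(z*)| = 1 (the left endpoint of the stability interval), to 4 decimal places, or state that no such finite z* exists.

z* = -14.0000.

On y'=λy, z=hλ:
  y_{n+1} = y_n + z·[4/7·y_n + 3/7·y_{n+1}] ⇒ (1 − 3/7z)y_{n+1} = (1 + 4/7z)y_n
  Hence R(z) = (1 + 4/7z)/(1 − 3/7z).

Solve |R(x)|<1 on ℝ⁻.
x=-0.34: |R|=0.7032
R=−1: 1+4/7x = −1+3/7x ⇒ -1/7x=2 ⇒ x=2/(-1/7)=-14.0000
Confirm numerically:
  x=-8.917: |R|=0.84940 <1
  x=-8.472: |R|=0.82947 <1
  x=-6.600: |R|=0.72388 <1
  x=-14.554: |R|=1.01094 >1
  x=-14.203: |R|=1.00409 >1
  x=-14.157: |R|=1.00317 >1
So |R|<1 on (-14.0000, 0).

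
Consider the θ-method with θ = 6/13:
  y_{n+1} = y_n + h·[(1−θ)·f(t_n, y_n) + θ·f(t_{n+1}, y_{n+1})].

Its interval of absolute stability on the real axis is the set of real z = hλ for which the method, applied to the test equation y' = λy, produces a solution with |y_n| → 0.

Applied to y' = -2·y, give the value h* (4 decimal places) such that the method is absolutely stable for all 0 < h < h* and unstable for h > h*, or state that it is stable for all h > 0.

(-26.0000,0); λ=-2 ⇒ h* = (26)/2 = 13.0000.

With y'=λy (z=hλ):
  y_{n+1} = y_n + z·[7/13·y_n + 6/13·y_{n+1}] ⇒ (1 − 6/13z)y_{n+1} = (1 + 7/13z)y_n
  Hence R(z) = (1 + 7/13z)/(1 − 6/13z).

Boundary: |R(x)|=1, x<0.
x=-1.48: |R|=0.1207
R=−1: 1+7/13x = −1+6/13x ⇒ -1/13x=2 ⇒ x=2/(-1/13)=-26.0000
Confirm numerically:
  x=-21.834: |R|=0.97107 <1
  x=-21.537: |R|=0.96862 <1
  x=-18.584: |R|=0.94044 <1
  x=-17.092: |R|=0.92291 <1
  x=-26.087: |R|=1.00051 >1
  x=-26.081: |R|=1.00048 >1
Stable set (-26.0000, 0).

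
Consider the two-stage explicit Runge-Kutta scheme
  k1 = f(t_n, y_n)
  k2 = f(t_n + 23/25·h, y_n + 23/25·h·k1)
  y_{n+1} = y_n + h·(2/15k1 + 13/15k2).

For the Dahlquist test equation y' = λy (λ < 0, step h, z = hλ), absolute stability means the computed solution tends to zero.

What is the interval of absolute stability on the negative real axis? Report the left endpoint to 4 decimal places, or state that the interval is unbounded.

(-1.2542, 0).

Test eqn y'=λy, z=hλ:
  k1=λy_n ⇒ h·k1=z·y_n;  k2=λ(1+23/25z)y_n ⇒ h·k2=z(1+23/25z)y_n
  y_{n+1}/y_n = 1 + 2/15z + 13/15z(1+23/25z) = 1 + z + 299/375z²
  Hence R(z) = 1 + z + 299/375z².

Boundary: |R(x)|=1, x<0.
x=-1.57: |R|=1.3953
R=1: x+299/375x²=0 ⇒ x=−375/299=-1.2542; min R=1−1/(4·299/375)=0.6865>−1
Confirm numerically:
  x=-1.181: |R|=0.93109 <1
  x=-1.177: |R|=0.92757 <1
  x=-1.085: |R|=0.85364 <1
  x=-0.956: |R|=0.77271 <1
  x=-1.724: |R|=1.64581 >1
  x=-1.538: |R|=1.34805 >1
So |R|<1 on (-1.2542, 0).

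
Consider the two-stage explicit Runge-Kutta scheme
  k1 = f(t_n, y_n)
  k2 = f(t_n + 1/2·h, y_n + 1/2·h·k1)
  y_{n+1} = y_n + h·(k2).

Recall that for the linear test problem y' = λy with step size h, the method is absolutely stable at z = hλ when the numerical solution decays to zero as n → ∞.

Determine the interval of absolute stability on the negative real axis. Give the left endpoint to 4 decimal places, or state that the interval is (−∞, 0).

z∈(-2.0000,0).

Set f=λy, z=hλ:
  k1=λy_n ⇒ h·k1=z·y_n;  k2=λ(1+1/2z)y_n ⇒ h·k2=z(1+1/2z)y_n
  y_{n+1}/y_n = 1 + z(1+1/2z) = 1 + z + 1/2z²
  Hence R(z) = 1 + z + 1/2z².

Need |R(x)|<1, x<0.
x=-0.78: |R|=0.5242
R=1: x+1/2x²=0 ⇒ x=−2=-2.0000; min R=1−1/(4·1/2)=0.5000>−1
Confirm numerically:
  x=-1.747: |R|=0.77900 <1
  x=-1.624: |R|=0.69469 <1
  x=-1.194: |R|=0.51882 <1
  x=-0.869: |R|=0.50858 <1
  x=-2.292: |R|=1.33463 >1
  x=-2.231: |R|=1.25768 >1
  x=-2.053: |R|=1.05440 >1
Interval (-2.0000, 0).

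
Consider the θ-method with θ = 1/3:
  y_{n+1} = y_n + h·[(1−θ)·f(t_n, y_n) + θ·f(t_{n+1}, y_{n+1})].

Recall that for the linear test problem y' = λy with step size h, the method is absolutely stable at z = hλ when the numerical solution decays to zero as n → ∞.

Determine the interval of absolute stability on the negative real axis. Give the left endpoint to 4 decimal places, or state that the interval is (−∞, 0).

z∈(-6.0000,0).

With y'=λy (z=hλ):
  y_{n+1} = y_n + z·[2/3·y_n + 1/3·y_{n+1}] ⇒ (1 − 1/3z)y_{n+1} = (1 + 2/3z)y_n
  R(z) = (1 + 2/3z)/(1 − 1/3z).

Find x<0 with |R(x)|<1.
x=-1.29: |R|=0.0979
R=−1: 1+2/3x = −1+1/3x ⇒ -1/3x=2 ⇒ x=2/(-1/3)=-6.0000
Confirm numerically:
  x=-5.144: |R|=0.89489 <1
  x=-4.274: |R|=0.76272 <1
  x=-3.228: |R|=0.55491 <1
  x=-2.496: |R|=0.36245 <1
  x=-6.391: |R|=1.04164 >1
  x=-6.194: |R|=1.02110 >1
  x=-6.128: |R|=1.01402 >1
Interval (-6.0000, 0).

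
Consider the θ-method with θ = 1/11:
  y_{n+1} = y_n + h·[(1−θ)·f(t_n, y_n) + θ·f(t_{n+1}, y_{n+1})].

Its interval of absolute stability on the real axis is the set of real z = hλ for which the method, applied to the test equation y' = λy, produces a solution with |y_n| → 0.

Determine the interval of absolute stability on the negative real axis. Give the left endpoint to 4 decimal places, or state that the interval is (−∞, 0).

(-2.4444, 0).

Test eqn y'=λy, z=hλ:
  y_{n+1} = y_n + z·[10/11·y_n + 1/11·y_{n+1}] ⇒ (1 − 1/11z)y_{n+1} = (1 + 10/11z)y_n
  R(z) = (1 + 10/11z)/(1 − 1/11z).

Solve |R(x)|<1 on ℝ⁻.
x=-1.08: |R|=0.0166
R=−1: 1+10/11x = −1+1/11x ⇒ -9/11x=2 ⇒ x=2/(-9/11)=-2.4444
Confirm numerically:
  x=-2.068: |R|=0.74074 <1
  x=-1.836: |R|=0.57339 <1
  x=-1.633: |R|=0.42191 <1
  x=-1.096: |R|=0.00331 <1
  x=-2.708: |R|=1.17304 >1
  x=-2.487: |R|=1.02840 >1
So |R|<1 on (-2.4444, 0).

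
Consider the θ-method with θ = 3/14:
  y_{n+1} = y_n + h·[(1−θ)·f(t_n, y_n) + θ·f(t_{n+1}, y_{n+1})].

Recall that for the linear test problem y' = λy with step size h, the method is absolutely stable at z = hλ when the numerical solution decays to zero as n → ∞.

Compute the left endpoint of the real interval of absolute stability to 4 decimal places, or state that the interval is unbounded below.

Test eqn y'=λy, z=hλ:
  y_{n+1} = y_n + z·[11/14·y_n + 3/14·y_{n+1}] ⇒ (1 − 3/14z)y_{n+1} = (1 + 11/14z)y_n
  so R(z) = (1 + 11/14z)/(1 − 3/14z).

Solve |R(x)|<1 on ℝ⁻.
x=-0.53: |R|=0.5241
R=−1: 1+11/14x = −1+3/14x ⇒ -4/7x=2 ⇒ x=2/(-4/7)=-3.5000
Confirm numerically:
  x=-2.007: |R|=0.40343 <1
  x=-1.713: |R|=0.25304 <1
  x=-1.675: |R|=0.23259 <1
  x=-3.663: |R|=1.05218 >1
  x=-3.530: |R|=1.00976 >1
Stable set (-3.5000, 0).

left endpoint -3.5000.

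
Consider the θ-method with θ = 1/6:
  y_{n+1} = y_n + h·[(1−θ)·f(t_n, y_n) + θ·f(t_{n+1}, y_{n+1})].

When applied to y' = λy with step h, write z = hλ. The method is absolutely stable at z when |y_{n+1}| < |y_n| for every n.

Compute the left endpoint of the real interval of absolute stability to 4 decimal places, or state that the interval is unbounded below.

Test eqn y'=λy, z=hλ:
  y_{n+1} = y_n + z·[5/6·y_n + 1/6·y_{n+1}] ⇒ (1 − 1/6z)y_{n+1} = (1 + 5/6z)y_n
  so R(z) = (1 + 5/6z)/(1 − 1/6z).

Boundary: |R(x)|=1, x<0.
x=-0.56: |R|=0.4878
R=−1: 1+5/6x = −1+1/6x ⇒ -2/3x=2 ⇒ x=2/(-2/3)=-3.0000
Confirm numerically:
  x=-2.312: |R|=0.66891 <1
  x=-2.033: |R|=0.51849 <1
  x=-1.442: |R|=0.16259 <1
  x=-3.596: |R|=1.24844 >1
  x=-3.153: |R|=1.06686 >1
Stable set (-3.0000, 0).

left endpoint -3.0000.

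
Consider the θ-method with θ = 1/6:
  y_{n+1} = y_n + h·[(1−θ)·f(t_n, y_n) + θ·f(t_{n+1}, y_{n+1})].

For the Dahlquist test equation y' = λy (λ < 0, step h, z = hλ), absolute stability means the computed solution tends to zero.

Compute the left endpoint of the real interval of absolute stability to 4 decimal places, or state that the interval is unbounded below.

left endpoint -3.0000.

Test eqn y'=λy, z=hλ:
  y_{n+1} = y_n + z·[5/6·y_n + 1/6·y_{n+1}] ⇒ (1 − 1/6z)y_{n+1} = (1 + 5/6z)y_n
  Hence R(z) = (1 + 5/6z)/(1 − 1/6z).

Find x<0 with |R(x)|<1.
x=-1.74: |R|=0.3488
R=−1: 1+5/6x = −1+1/6x ⇒ -2/3x=2 ⇒ x=2/(-2/3)=-3.0000
Confirm numerically:
  x=-2.754: |R|=0.88759 <1
  x=-2.677: |R|=0.85110 <1
  x=-1.689: |R|=0.31799 <1
  x=-3.445: |R|=1.18846 >1
  x=-3.356: |R|=1.15220 >1
  x=-3.319: |R|=1.13692 >1
Interval (-3.0000, 0).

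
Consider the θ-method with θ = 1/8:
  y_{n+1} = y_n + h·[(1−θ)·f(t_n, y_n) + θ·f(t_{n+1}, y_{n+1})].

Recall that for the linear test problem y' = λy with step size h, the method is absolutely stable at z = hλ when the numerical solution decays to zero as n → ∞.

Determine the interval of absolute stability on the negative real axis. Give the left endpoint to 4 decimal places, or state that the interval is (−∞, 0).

Test eqn y'=λy, z=hλ:
  y_{n+1} = y_n + z·[7/8·y_n + 1/8·y_{n+1}] ⇒ (1 − 1/8z)y_{n+1} = (1 + 7/8z)y_n
  R(z) = (1 + 7/8z)/(1 − 1/8z).

Boundary: |R(x)|=1, x<0.
x=-0.57: |R|=0.4679
R=−1: 1+7/8x = −1+1/8x ⇒ -3/4x=2 ⇒ x=2/(-3/4)=-2.6667
Confirm numerically:
  x=-2.314: |R|=0.79484 <1
  x=-2.121: |R|=0.67651 <1
  x=-1.916: |R|=0.54578 <1
  x=-1.846: |R|=0.49990 <1
  x=-2.949: |R|=1.15472 >1
  x=-2.946: |R|=1.15312 >1
Interval (-2.6667, 0).

(-2.6667, 0).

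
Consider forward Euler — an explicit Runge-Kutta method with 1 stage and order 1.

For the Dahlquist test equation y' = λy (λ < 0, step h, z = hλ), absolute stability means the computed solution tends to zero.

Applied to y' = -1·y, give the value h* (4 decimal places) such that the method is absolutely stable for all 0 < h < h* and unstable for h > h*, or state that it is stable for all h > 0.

(-2.0000,0); λ=-1 ⇒ h* = 2.0000.

Set f=λy, z=hλ:
  order 1, 1-stage ⇒ R(z)=1+z
  (e.g. R(-0.82)=0.18000, |R|=0.18000)

Boundary: |R(x)|=1, x<0.
x=-0.82: |R|=0.1800
|R(-2.28)|=1.2800 |R(-2.27)|=1.2700 |R(-0.94)|=0.0600
Bisect:
  x_lo=-2.4980 |R|=1.4980  x_hi=-0.0774 |R|=0.9226
  mid=-1.28772 |R|=0.28772 →hi
  mid=-1.89287 |R|=0.89287 →hi
  mid=-2.19544 |R|=1.19544 →lo
  mid=-2.04415 |R|=1.04415 →lo
  mid=-1.96851 |R|=0.96851 →hi
  mid=-2.00633 |R|=1.00633 →lo
  mid=-1.98742 |R|=0.98742 →hi
  mid=-1.99687 |R|=0.99687 →hi
  mid=-2.00160 |R|=1.00160 →lo
  mid=-1.99924 |R|=0.99924 →hi
  ...
  [-2.00013,-1.99998] ⇒ x*=-2.0000
Stable set (-2.0000, 0).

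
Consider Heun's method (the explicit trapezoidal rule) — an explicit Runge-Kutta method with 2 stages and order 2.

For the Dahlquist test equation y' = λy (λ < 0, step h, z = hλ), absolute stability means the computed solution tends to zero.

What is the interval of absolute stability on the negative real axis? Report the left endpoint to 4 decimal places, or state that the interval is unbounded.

On y'=λy, z=hλ:
  order 2, 2-stage ⇒ R(z)=1+z+z^2/2
  (e.g. R(-1.11)=0.50605, |R|=0.50605)

Need |R(x)|<1, x<0.
x=-1.11: |R|=0.5060
|R(-1.12)|=0.5072 |R(-1.03)|=0.5005 |R(-0.56)|=0.5968
Bisect:
  x_lo=-2.3021 |R|=1.3478  x_hi=-0.3792 |R|=0.6927
  mid=-1.34065 |R|=0.55802 →hi
  mid=-1.82139 |R|=0.83734 →hi
  mid=-2.06176 |R|=1.06367 →lo
  mid=-1.94157 |R|=0.94328 →hi
  mid=-2.00167 |R|=1.00167 →lo
  mid=-1.97162 |R|=0.97202 →hi
  mid=-1.98664 |R|=0.98673 →hi
  mid=-1.99416 |R|=0.99417 →hi
  mid=-1.99791 |R|=0.99791 →hi
  ...
  [-2.00002,-1.99991] ⇒ x*=-2.0000
Stable set (-2.0000, 0).

z∈(-2.0000,0).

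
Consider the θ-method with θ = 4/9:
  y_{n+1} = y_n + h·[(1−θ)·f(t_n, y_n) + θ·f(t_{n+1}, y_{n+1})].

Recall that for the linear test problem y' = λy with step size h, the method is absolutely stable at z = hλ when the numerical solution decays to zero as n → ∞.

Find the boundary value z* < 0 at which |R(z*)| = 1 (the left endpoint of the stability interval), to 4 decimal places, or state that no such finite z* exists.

Set f=λy, z=hλ:
  y_{n+1} = y_n + z·[5/9·y_n + 4/9·y_{n+1}] ⇒ (1 − 4/9z)y_{n+1} = (1 + 5/9z)y_n
  R(z) = (1 + 5/9z)/(1 − 4/9z).

Solve |R(x)|<1 on ℝ⁻.
x=-1.23: |R|=0.2047
R=−1: 1+5/9x = −1+4/9x ⇒ -1/9x=2 ⇒ x=2/(-1/9)=-18.0000
Confirm numerically:
  x=-17.488: |R|=0.99352 <1
  x=-15.472: |R|=0.96434 <1
  x=-15.327: |R|=0.96198 <1
  x=-8.051: |R|=0.75854 <1
  x=-18.569: |R|=1.00683 >1
  x=-18.480: |R|=1.00579 >1
  x=-18.280: |R|=1.00341 >1
Interval (-18.0000, 0).

z* = -18.0000.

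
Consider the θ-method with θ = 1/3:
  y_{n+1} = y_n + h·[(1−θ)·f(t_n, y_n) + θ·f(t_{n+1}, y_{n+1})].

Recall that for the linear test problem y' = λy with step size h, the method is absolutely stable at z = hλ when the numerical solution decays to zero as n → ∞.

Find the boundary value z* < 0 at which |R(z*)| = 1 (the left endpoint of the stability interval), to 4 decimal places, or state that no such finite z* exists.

z* = -6.0000.

With y'=λy (z=hλ):
  y_{n+1} = y_n + z·[2/3·y_n + 1/3·y_{n+1}] ⇒ (1 − 1/3z)y_{n+1} = (1 + 2/3z)y_n
  so R(z) = (1 + 2/3z)/(1 − 1/3z).

Solve |R(x)|<1 on ℝ⁻.
x=-1.48: |R|=0.0089
R=−1: 1+2/3x = −1+1/3x ⇒ -1/3x=2 ⇒ x=2/(-1/3)=-6.0000
Confirm numerically:
  x=-4.050: |R|=0.72340 <1
  x=-3.864: |R|=0.68881 <1
  x=-3.331: |R|=0.57842 <1
  x=-2.441: |R|=0.34589 <1
  x=-6.572: |R|=1.05976 >1
  x=-6.474: |R|=1.05003 >1
So |R|<1 on (-6.0000, 0).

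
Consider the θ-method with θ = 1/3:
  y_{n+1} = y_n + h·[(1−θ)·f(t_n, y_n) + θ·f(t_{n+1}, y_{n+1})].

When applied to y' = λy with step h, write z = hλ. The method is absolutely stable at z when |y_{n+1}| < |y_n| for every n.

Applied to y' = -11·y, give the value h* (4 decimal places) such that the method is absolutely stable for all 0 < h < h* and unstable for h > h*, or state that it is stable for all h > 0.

(-6.0000,0); λ=-11 ⇒ h* = (6)/11 = 0.5455.

With y'=λy (z=hλ):
  y_{n+1} = y_n + z·[2/3·y_n + 1/3·y_{n+1}] ⇒ (1 − 1/3z)y_{n+1} = (1 + 2/3z)y_n
  R(z) = (1 + 2/3z)/(1 − 1/3z).

Boundary: |R(x)|=1, x<0.
x=-0.61: |R|=0.4931
R=−1: 1+2/3x = −1+1/3x ⇒ -1/3x=2 ⇒ x=2/(-1/3)=-6.0000
Confirm numerically:
  x=-5.846: |R|=0.98259 <1
  x=-4.651: |R|=0.82368 <1
  x=-4.187: |R|=0.74774 <1
  x=-3.535: |R|=0.62280 <1
  x=-6.389: |R|=1.04143 >1
  x=-6.371: |R|=1.03959 >1
  x=-6.144: |R|=1.01575 >1
Interval (-6.0000, 0).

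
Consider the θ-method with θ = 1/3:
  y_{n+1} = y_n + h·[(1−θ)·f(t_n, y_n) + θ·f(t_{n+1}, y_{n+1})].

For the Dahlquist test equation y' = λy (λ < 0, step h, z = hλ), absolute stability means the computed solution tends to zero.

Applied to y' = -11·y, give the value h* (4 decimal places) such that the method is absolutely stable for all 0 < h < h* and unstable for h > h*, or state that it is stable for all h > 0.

Set f=λy, z=hλ:
  y_{n+1} = y_n + z·[2/3·y_n + 1/3·y_{n+1}] ⇒ (1 − 1/3z)y_{n+1} = (1 + 2/3z)y_n
  Hence R(z) = (1 + 2/3z)/(1 − 1/3z).

Solve |R(x)|<1 on ℝ⁻.
x=-0.72: |R|=0.4194
R=−1: 1+2/3x = −1+1/3x ⇒ -1/3x=2 ⇒ x=2/(-1/3)=-6.0000
Confirm numerically:
  x=-4.895: |R|=0.86004 <1
  x=-4.826: |R|=0.84999 <1
  x=-4.105: |R|=0.73329 <1
  x=-2.846: |R|=0.46049 <1
  x=-6.532: |R|=1.05581 >1
  x=-6.508: |R|=1.05343 >1
  x=-6.236: |R|=1.02555 >1
Stable set (-6.0000, 0).

(-6.0000,0); λ=-11 ⇒ h* = (6)/11 = 0.5455.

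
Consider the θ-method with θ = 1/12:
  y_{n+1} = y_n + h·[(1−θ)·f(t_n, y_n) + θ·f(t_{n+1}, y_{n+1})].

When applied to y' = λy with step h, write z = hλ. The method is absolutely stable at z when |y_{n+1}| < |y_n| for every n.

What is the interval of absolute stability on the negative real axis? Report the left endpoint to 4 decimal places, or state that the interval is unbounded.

On y'=λy, z=hλ:
  y_{n+1} = y_n + z·[11/12·y_n + 1/12·y_{n+1}] ⇒ (1 − 1/12z)y_{n+1} = (1 + 11/12z)y_n
  R(z) = (1 + 11/12z)/(1 − 1/12z).

Find x<0 with |R(x)|<1.
x=-0.82: |R|=0.2324
R=−1: 1+11/12x = −1+1/12x ⇒ -5/6x=2 ⇒ x=2/(-5/6)=-2.4000
Confirm numerically:
  x=-1.679: |R|=0.47291 <1
  x=-1.542: |R|=0.36642 <1
  x=-1.462: |R|=0.30322 <1
  x=-2.566: |R|=1.11396 >1
  x=-2.470: |R|=1.04838 >1
So |R|<1 on (-2.4000, 0).

z∈(-2.4000,0).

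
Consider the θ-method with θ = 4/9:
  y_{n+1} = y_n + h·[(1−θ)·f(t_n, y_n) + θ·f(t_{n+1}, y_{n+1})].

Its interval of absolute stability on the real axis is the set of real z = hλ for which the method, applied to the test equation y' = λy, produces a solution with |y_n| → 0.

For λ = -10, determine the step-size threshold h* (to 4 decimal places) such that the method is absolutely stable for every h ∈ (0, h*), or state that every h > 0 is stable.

(-18.0000,0); λ=-10 ⇒ h* = (18)/10 = 1.8000.

Set f=λy, z=hλ:
  y_{n+1} = y_n + z·[5/9·y_n + 4/9·y_{n+1}] ⇒ (1 − 4/9z)y_{n+1} = (1 + 5/9z)y_n
  Hence R(z) = (1 + 5/9z)/(1 − 4/9z).

Solve |R(x)|<1 on ℝ⁻.
x=-0.32: |R|=0.7198
R=−1: 1+5/9x = −1+4/9x ⇒ -1/9x=2 ⇒ x=2/(-1/9)=-18.0000
Confirm numerically:
  x=-16.423: |R|=0.97889 <1
  x=-15.838: |R|=0.97012 <1
  x=-14.655: |R|=0.95053 <1
  x=-13.737: |R|=0.93334 <1
  x=-18.355: |R|=1.00431 >1
  x=-18.261: |R|=1.00318 >1
So |R|<1 on (-18.0000, 0).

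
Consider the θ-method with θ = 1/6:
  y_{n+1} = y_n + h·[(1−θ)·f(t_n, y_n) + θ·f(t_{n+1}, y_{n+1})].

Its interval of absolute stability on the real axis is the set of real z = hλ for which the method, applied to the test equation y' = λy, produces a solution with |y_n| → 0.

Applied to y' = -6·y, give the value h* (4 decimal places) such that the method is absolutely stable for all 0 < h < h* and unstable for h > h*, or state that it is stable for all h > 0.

(-3.0000,0); λ=-6 ⇒ h* = (3)/6 = 0.5000.

Set f=λy, z=hλ:
  y_{n+1} = y_n + z·[5/6·y_n + 1/6·y_{n+1}] ⇒ (1 − 1/6z)y_{n+1} = (1 + 5/6z)y_n
  Hence R(z) = (1 + 5/6z)/(1 − 1/6z).

Need |R(x)|<1, x<0.
x=-1.03: |R|=0.1209
R=−1: 1+5/6x = −1+1/6x ⇒ -2/3x=2 ⇒ x=2/(-2/3)=-3.0000
Confirm numerically:
  x=-2.833: |R|=0.92437 <1
  x=-2.407: |R|=0.71785 <1
  x=-1.611: |R|=0.27000 <1
  x=-3.105: |R|=1.04613 >1
  x=-3.086: |R|=1.03786 >1
So |R|<1 on (-3.0000, 0).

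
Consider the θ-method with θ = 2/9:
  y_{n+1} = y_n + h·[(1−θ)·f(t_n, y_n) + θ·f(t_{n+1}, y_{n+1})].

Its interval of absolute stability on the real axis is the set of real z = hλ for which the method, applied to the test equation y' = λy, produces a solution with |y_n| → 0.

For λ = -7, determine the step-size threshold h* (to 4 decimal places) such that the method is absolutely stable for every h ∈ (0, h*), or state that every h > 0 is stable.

Set f=λy, z=hλ:
  y_{n+1} = y_n + z·[7/9·y_n + 2/9·y_{n+1}] ⇒ (1 − 2/9z)y_{n+1} = (1 + 7/9z)y_n
  ⇒ R(z) = (1 + 7/9z)/(1 − 2/9z).

Need |R(x)|<1, x<0.
x=-0.55: |R|=0.5099
R=−1: 1+7/9x = −1+2/9x ⇒ -5/9x=2 ⇒ x=2/(-5/9)=-3.6000
Confirm numerically:
  x=-2.996: |R|=0.79856 <1
  x=-2.879: |R|=0.75573 <1
  x=-1.474: |R|=0.11031 <1
  x=-3.962: |R|=1.10695 >1
  x=-3.911: |R|=1.09244 >1
Stable set (-3.6000, 0).

(-3.6000,0); λ=-7 ⇒ h* = (18/5)/7 = 0.5143.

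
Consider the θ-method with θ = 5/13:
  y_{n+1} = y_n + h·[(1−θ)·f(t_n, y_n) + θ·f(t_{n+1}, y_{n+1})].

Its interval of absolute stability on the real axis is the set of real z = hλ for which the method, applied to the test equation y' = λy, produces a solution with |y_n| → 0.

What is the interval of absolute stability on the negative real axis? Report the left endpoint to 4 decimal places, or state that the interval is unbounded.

Test eqn y'=λy, z=hλ:
  y_{n+1} = y_n + z·[8/13·y_n + 5/13·y_{n+1}] ⇒ (1 − 5/13z)y_{n+1} = (1 + 8/13z)y_n
  so R(z) = (1 + 8/13z)/(1 − 5/13z).

Boundary: |R(x)|=1, x<0.
x=-0.57: |R|=0.5325
R=−1: 1+8/13x = −1+5/13x ⇒ -3/13x=2 ⇒ x=2/(-3/13)=-8.6667
Confirm numerically:
  x=-7.566: |R|=0.93504 <1
  x=-5.434: |R|=0.75858 <1
  x=-4.898: |R|=0.69843 <1
  x=-3.838: |R|=0.54998 <1
  x=-8.859: |R|=1.01007 >1
  x=-8.744: |R|=1.00409 >1
Interval (-8.6667, 0).

(-8.6667, 0).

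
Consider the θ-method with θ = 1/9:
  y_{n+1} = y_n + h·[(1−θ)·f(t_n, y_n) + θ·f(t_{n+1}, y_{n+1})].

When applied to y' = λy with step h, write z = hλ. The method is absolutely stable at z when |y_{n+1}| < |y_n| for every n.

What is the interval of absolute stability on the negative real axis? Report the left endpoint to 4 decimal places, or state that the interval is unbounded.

Set f=λy, z=hλ:
  y_{n+1} = y_n + z·[8/9·y_n + 1/9·y_{n+1}] ⇒ (1 − 1/9z)y_{n+1} = (1 + 8/9z)y_n
  R(z) = (1 + 8/9z)/(1 − 1/9z).

Solve |R(x)|<1 on ℝ⁻.
x=-0.97: |R|=0.1244
R=−1: 1+8/9x = −1+1/9x ⇒ -7/9x=2 ⇒ x=2/(-7/9)=-2.5714
Confirm numerically:
  x=-2.225: |R|=0.78396 <1
  x=-1.655: |R|=0.39794 <1
  x=-1.429: |R|=0.23320 <1
  x=-2.901: |R|=1.19385 >1
  x=-2.866: |R|=1.17377 >1
  x=-2.748: |R|=1.10521 >1
Stable set (-2.5714, 0).

(-2.5714, 0).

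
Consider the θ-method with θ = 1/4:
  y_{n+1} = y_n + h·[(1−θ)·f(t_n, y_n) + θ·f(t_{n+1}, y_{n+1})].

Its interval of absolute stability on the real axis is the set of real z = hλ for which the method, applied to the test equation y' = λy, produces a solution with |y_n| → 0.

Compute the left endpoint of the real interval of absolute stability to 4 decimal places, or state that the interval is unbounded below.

Set f=λy, z=hλ:
  y_{n+1} = y_n + z·[3/4·y_n + 1/4·y_{n+1}] ⇒ (1 − 1/4z)y_{n+1} = (1 + 3/4z)y_n
  so R(z) = (1 + 3/4z)/(1 − 1/4z).

Find x<0 with |R(x)|<1.
x=-1.21: |R|=0.0710
R=−1: 1+3/4x = −1+1/4x ⇒ -1/2x=2 ⇒ x=2/(-1/2)=-4.0000
Confirm numerically:
  x=-3.569: |R|=0.88611 <1
  x=-3.354: |R|=0.82431 <1
  x=-1.743: |R|=0.21400 <1
  x=-4.469: |R|=1.11076 >1
  x=-4.284: |R|=1.06857 >1
Interval (-4.0000, 0).

z* = -4.0000.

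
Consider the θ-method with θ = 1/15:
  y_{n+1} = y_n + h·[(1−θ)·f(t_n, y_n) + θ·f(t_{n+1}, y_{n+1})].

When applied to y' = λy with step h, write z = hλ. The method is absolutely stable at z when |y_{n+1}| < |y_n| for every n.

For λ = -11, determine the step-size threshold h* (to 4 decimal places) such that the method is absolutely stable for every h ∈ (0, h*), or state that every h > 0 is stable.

(-2.3077,0); λ=-11 ⇒ h* = (30/13)/11 = 0.2098.

With y'=λy (z=hλ):
  y_{n+1} = y_n + z·[14/15·y_n + 1/15·y_{n+1}] ⇒ (1 − 1/15z)y_{n+1} = (1 + 14/15z)y_n
  Hence R(z) = (1 + 14/15z)/(1 − 1/15z).

Find x<0 with |R(x)|<1.
x=-1.43: |R|=0.3055
R=−1: 1+14/15x = −1+1/15x ⇒ -13/15x=2 ⇒ x=2/(-13/15)=-2.3077
Confirm numerically:
  x=-1.210: |R|=0.11968 <1
  x=-1.162: |R|=0.07846 <1
  x=-1.048: |R|=0.02044 <1
  x=-2.747: |R|=1.32180 >1
  x=-2.720: |R|=1.30248 >1
  x=-2.543: |R|=1.17437 >1
Stable set (-2.3077, 0).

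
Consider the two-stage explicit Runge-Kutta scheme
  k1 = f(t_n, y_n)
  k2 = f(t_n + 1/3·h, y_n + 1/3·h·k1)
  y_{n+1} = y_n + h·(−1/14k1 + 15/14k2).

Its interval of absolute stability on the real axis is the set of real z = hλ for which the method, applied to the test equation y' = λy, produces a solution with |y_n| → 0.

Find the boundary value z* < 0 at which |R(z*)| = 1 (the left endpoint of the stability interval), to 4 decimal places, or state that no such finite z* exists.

left endpoint -2.8000.

Test eqn y'=λy, z=hλ:
  k1=λy_n ⇒ h·k1=z·y_n;  k2=λ(1+1/3z)y_n ⇒ h·k2=z(1+1/3z)y_n
  y_{n+1}/y_n = 1 − 1/14z + 15/14z(1+1/3z) = 1 + z + 5/14z²
  ⇒ R(z) = 1 + z + 5/14z².

Find x<0 with |R(x)|<1.
x=-1.14: |R|=0.3241
R=1: x+5/14x²=0 ⇒ x=−14/5=-2.8000; min R=1−1/(4·5/14)=0.3000>−1
Confirm numerically:
  x=-2.232: |R|=0.54722 <1
  x=-2.100: |R|=0.47500 <1
  x=-1.830: |R|=0.36604 <1
  x=-3.285: |R|=1.56901 >1
  x=-2.999: |R|=1.21314 >1
Stable set (-2.8000, 0).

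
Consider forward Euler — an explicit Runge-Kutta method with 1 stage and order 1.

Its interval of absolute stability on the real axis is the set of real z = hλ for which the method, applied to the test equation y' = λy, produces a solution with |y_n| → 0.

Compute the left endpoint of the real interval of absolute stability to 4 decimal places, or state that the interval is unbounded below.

z* = -2.0000.

With y'=λy (z=hλ):
  order 1, 1-stage ⇒ R(z)=1+z
  (e.g. R(-0.58)=0.42000, |R|=0.42000)

Solve |R(x)|<1 on ℝ⁻.
x=-0.58: |R|=0.4200
|R(-2.35)|=1.3500 |R(-1.27)|=0.2700 |R(-1.16)|=0.1600
Bisect:
  x_lo=-2.5754 |R|=1.5754  x_hi=-0.2405 |R|=0.7595
  mid=-1.40796 |R|=0.40796 →hi
  mid=-1.99166 |R|=0.99166 →hi
  mid=-2.28351 |R|=1.28351 →lo
  mid=-2.13759 |R|=1.13759 →lo
  mid=-2.06463 |R|=1.06463 →lo
  mid=-2.02814 |R|=1.02814 →lo
  mid=-2.00990 |R|=1.00990 →lo
  ...
  [-2.00007,-1.99993] ⇒ x*=-2.0000
Interval (-2.0000, 0).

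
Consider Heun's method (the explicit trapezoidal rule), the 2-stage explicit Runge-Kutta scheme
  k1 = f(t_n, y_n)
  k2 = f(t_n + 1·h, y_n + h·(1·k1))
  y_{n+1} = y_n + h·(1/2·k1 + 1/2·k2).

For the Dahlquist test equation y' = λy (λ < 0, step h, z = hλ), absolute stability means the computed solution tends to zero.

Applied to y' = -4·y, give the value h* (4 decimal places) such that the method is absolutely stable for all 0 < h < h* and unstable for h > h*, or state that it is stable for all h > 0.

Set f=λy, z=hλ:
  order 2, 2-stage ⇒ R(z)=1+z+z^2/2
  (e.g. R(-0.77)=0.52645, |R|=0.52645)

Solve |R(x)|<1 on ℝ⁻.
x=-0.77: |R|=0.5264
|R(-0.96)|=0.5008 |R(-0.7)|=0.5450 |R(-0.52)|=0.6152
Bisect:
  x_lo=-2.5148 |R|=1.6474  x_hi=-0.1964 |R|=0.8229
  mid=-1.35565 |R|=0.56324 →hi
  mid=-1.93525 |R|=0.93734 →hi
  mid=-2.22505 |R|=1.25037 →lo
  mid=-2.08015 |R|=1.08336 →lo
  mid=-2.00770 |R|=1.00773 →lo
  mid=-1.97147 |R|=0.97188 →hi
  mid=-1.98959 |R|=0.98964 →hi
  mid=-1.99864 |R|=0.99864 →hi
  ...
  [-2.00006,-1.99992] ⇒ x*=-2.0000
So |R|<1 on (-2.0000, 0).

(-2.0000,0); λ=-4 ⇒ h* = 0.5000.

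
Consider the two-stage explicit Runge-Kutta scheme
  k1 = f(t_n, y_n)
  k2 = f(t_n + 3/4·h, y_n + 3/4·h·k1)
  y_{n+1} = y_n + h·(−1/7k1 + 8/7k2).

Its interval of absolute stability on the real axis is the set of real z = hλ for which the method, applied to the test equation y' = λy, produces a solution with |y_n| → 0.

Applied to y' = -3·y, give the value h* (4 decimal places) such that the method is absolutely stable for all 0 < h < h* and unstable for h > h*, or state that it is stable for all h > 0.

(-1.1667,0); λ=-3 ⇒ h* = (7/6)/3 = 0.3889.

Set f=λy, z=hλ:
  k1=λy_n ⇒ h·k1=z·y_n;  k2=λ(1+3/4z)y_n ⇒ h·k2=z(1+3/4z)y_n
  y_{n+1}/y_n = 1 − 1/7z + 8/7z(1+3/4z) = 1 + z + 6/7z²
  so R(z) = 1 + z + 6/7z².

Find x<0 with |R(x)|<1.
x=-0.48: |R|=0.7175
R=1: x+6/7x²=0 ⇒ x=−7/6=-1.1667; min R=1−1/(4·6/7)=0.7083>−1
Confirm numerically:
  x=-1.098: |R|=0.93537 <1
  x=-1.060: |R|=0.90309 <1
  x=-1.050: |R|=0.89500 <1
  x=-0.832: |R|=0.76133 <1
  x=-1.706: |R|=1.78866 >1
  x=-1.421: |R|=1.30978 >1
Stable set (-1.1667, 0).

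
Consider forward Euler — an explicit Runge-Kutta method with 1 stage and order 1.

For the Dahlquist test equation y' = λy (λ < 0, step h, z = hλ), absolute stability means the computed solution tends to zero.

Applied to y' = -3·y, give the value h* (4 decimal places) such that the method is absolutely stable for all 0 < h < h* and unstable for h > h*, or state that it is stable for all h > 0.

(-2.0000,0); λ=-3 ⇒ h* = 0.6667.

With y'=λy (z=hλ):
  order 1, 1-stage ⇒ R(z)=1+z
  (e.g. R(-1.51)=-0.51000, |R|=0.51000)

Boundary: |R(x)|=1, x<0.
x=-1.51: |R|=0.5100
|R(-1.58)|=0.5800 |R(-0.96)|=0.0400 |R(-0.9)|=0.1000
Bisect:
  x_lo=-2.3302 |R|=1.3302  x_hi=-0.2202 |R|=0.7798
  mid=-1.27522 |R|=0.27522 →hi
  mid=-1.80272 |R|=0.80272 →hi
  mid=-2.06647 |R|=1.06647 →lo
  mid=-1.93460 |R|=0.93460 →hi
  mid=-2.00053 |R|=1.00053 →lo
  mid=-1.96757 |R|=0.96757 →hi
  mid=-1.98405 |R|=0.98405 →hi
  mid=-1.99229 |R|=0.99229 →hi
  ...
  [-2.00002,-1.99989] ⇒ x*=-2.0000
So |R|<1 on (-2.0000, 0).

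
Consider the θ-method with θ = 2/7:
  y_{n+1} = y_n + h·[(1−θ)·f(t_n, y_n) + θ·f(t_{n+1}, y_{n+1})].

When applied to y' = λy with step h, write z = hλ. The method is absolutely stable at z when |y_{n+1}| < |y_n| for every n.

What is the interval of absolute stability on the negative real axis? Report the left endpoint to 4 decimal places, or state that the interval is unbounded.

Set f=λy, z=hλ:
  y_{n+1} = y_n + z·[5/7·y_n + 2/7·y_{n+1}] ⇒ (1 − 2/7z)y_{n+1} = (1 + 5/7z)y_n
  so R(z) = (1 + 5/7z)/(1 − 2/7z).

Need |R(x)|<1, x<0.
x=-0.71: |R|=0.4097
R=−1: 1+5/7x = −1+2/7x ⇒ -3/7x=2 ⇒ x=2/(-3/7)=-4.6667
Confirm numerically:
  x=-4.633: |R|=0.99379 <1
  x=-4.607: |R|=0.98896 <1
  x=-3.352: |R|=0.71220 <1
  x=-5.258: |R|=1.10128 >1
  x=-4.720: |R|=1.00973 >1
So |R|<1 on (-4.6667, 0).

z∈(-4.6667,0).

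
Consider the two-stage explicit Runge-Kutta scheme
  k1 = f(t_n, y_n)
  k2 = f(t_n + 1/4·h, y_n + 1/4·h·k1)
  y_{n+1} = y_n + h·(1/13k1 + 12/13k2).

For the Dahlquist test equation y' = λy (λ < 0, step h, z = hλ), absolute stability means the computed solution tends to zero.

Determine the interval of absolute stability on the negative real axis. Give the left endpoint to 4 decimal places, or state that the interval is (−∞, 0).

(-4.3333, 0).

With y'=λy (z=hλ):
  k1=λy_n ⇒ h·k1=z·y_n;  k2=λ(1+1/4z)y_n ⇒ h·k2=z(1+1/4z)y_n
  y_{n+1}/y_n = 1 + 1/13z + 12/13z(1+1/4z) = 1 + z + 3/13z²
  ⇒ R(z) = 1 + z + 3/13z².

Need |R(x)|<1, x<0.
x=-0.81: |R|=0.3414
R=1: x+3/13x²=0 ⇒ x=−13/3=-4.3333; min R=1−1/(4·3/13)=-0.0833>−1
Confirm numerically:
  x=-2.398: |R|=0.07098 <1
  x=-2.285: |R|=0.08010 <1
  x=-2.121: |R|=0.08285 <1
  x=-4.901: |R|=1.64203 >1
  x=-4.545: |R|=1.22201 >1
So |R|<1 on (-4.3333, 0).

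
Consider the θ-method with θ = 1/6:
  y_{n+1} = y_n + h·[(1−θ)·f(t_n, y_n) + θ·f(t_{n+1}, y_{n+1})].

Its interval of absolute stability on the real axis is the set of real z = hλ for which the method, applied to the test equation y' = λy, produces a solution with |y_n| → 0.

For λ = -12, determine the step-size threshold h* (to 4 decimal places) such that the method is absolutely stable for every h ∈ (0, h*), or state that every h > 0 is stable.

With y'=λy (z=hλ):
  y_{n+1} = y_n + z·[5/6·y_n + 1/6·y_{n+1}] ⇒ (1 − 1/6z)y_{n+1} = (1 + 5/6z)y_n
  Hence R(z) = (1 + 5/6z)/(1 − 1/6z).

Solve |R(x)|<1 on ℝ⁻.
x=-1.27: |R|=0.0481
R=−1: 1+5/6x = −1+1/6x ⇒ -2/3x=2 ⇒ x=2/(-2/3)=-3.0000
Confirm numerically:
  x=-2.417: |R|=0.72294 <1
  x=-2.247: |R|=0.63478 <1
  x=-2.075: |R|=0.54180 <1
  x=-1.778: |R|=0.37156 <1
  x=-3.386: |R|=1.16450 >1
  x=-3.035: |R|=1.01550 >1
Stable set (-3.0000, 0).

(-3.0000,0); λ=-12 ⇒ h* = (3)/12 = 0.2500.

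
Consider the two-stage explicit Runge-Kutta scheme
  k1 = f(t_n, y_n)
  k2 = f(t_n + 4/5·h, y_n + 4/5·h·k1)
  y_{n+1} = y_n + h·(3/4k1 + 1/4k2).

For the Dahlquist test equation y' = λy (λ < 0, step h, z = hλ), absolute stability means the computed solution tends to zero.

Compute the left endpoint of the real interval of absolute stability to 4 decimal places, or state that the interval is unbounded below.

Test eqn y'=λy, z=hλ:
  k1=λy_n ⇒ h·k1=z·y_n;  k2=λ(1+4/5z)y_n ⇒ h·k2=z(1+4/5z)y_n
  y_{n+1}/y_n = 1 + 3/4z + 1/4z(1+4/5z) = 1 + z + 1/5z²
  ⇒ R(z) = 1 + z + 1/5z².

Boundary: |R(x)|=1, x<0.
x=-0.31: |R|=0.7092
R=1: x+1/5x²=0 ⇒ x=−5=-5.0000; min R=1−1/(4·1/5)=-0.2500>−1
Confirm numerically:
  x=-3.708: |R|=0.04185 <1
  x=-3.026: |R|=0.19466 <1
  x=-2.248: |R|=0.23730 <1
  x=-5.585: |R|=1.65345 >1
  x=-5.332: |R|=1.35404 >1
Stable set (-5.0000, 0).

z* = -5.0000.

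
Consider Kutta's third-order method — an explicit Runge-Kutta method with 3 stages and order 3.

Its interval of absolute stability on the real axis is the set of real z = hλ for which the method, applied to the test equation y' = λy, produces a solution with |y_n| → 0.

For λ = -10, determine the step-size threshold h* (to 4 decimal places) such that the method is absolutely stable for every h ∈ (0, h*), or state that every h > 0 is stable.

(-2.5127,0); λ=-10 ⇒ h* = 0.2513.

Test eqn y'=λy, z=hλ:
  order 3, 3-stage ⇒ R(z)=1+z+z^2/2+z^3/6
  (e.g. R(-1.4)=0.12267, |R|=0.12267)

Boundary: |R(x)|=1, x<0.
x=-1.4: |R|=0.1227
|R(-1.39)|=0.1284 |R(-1.06)|=0.3033 |R(-0.51)|=0.5979
Bisect:
  x_lo=-2.9192 |R|=1.8044  x_hi=-0.0852 |R|=0.9184
  mid=-1.50218 |R|=0.06114 →hi
  mid=-2.21069 |R|=0.56778 →hi
  mid=-2.56494 |R|=1.08791 →lo
  mid=-2.38782 |R|=0.80607 →hi
  mid=-2.47638 |R|=0.94120 →hi
  mid=-2.52066 |R|=1.01307 →lo
  mid=-2.49852 |R|=0.97677 →hi
  ...
  [-2.51288,-2.51271] ⇒ x*=-2.5127
Interval (-2.5127, 0).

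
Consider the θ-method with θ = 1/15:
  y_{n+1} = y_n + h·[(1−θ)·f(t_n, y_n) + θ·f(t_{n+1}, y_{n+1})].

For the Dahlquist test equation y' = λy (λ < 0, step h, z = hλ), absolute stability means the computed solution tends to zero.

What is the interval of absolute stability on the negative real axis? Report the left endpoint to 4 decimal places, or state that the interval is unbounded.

z∈(-2.3077,0).

Test eqn y'=λy, z=hλ:
  y_{n+1} = y_n + z·[14/15·y_n + 1/15·y_{n+1}] ⇒ (1 − 1/15z)y_{n+1} = (1 + 14/15z)y_n
  ⇒ R(z) = (1 + 14/15z)/(1 − 1/15z).

Need |R(x)|<1, x<0.
x=-0.91: |R|=0.1420
R=−1: 1+14/15x = −1+1/15x ⇒ -13/15x=2 ⇒ x=2/(-13/15)=-2.3077
Confirm numerically:
  x=-2.146: |R|=0.87741 <1
  x=-1.900: |R|=0.68639 <1
  x=-1.209: |R|=0.11882 <1
  x=-2.765: |R|=1.33465 >1
  x=-2.658: |R|=1.25790 >1
  x=-2.363: |R|=1.04141 >1
Interval (-2.3077, 0).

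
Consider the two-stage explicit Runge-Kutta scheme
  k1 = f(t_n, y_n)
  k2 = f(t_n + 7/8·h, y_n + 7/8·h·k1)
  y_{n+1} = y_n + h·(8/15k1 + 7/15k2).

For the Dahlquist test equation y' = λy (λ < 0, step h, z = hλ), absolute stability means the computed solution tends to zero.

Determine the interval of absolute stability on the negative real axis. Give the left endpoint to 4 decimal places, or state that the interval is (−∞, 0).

(-2.4490, 0).

Set f=λy, z=hλ:
  k1=λy_n ⇒ h·k1=z·y_n;  k2=λ(1+7/8z)y_n ⇒ h·k2=z(1+7/8z)y_n
  y_{n+1}/y_n = 1 + 8/15z + 7/15z(1+7/8z) = 1 + z + 49/120z²
  ⇒ R(z) = 1 + z + 49/120z².

Solve |R(x)|<1 on ℝ⁻.
x=-1.11: |R|=0.3931
R=1: x+49/120x²=0 ⇒ x=−120/49=-2.4490; min R=1−1/(4·49/120)=0.3878>−1
Confirm numerically:
  x=-2.242: |R|=0.81051 <1
  x=-2.166: |R|=0.74972 <1
  x=-1.700: |R|=0.48008 <1
  x=-1.435: |R|=0.40585 <1
  x=-2.779: |R|=1.37449 >1
  x=-2.718: |R|=1.29857 >1
  x=-2.572: |R|=1.12920 >1
So |R|<1 on (-2.4490, 0).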